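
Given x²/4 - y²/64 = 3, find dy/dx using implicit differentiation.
Differentiate the relation implicitly: treat y = y(x) and apply the chain rule, so every y-derivative picks up a y' = dy/dx factor.

With everything moved to the left-hand side, differentiate term by term:
  d/dx[x^2/4] = x/2
  d/dx[-y^2/64] = -y·y'/32
  d/dx[-3] = 0

Separating the contributions that come from x directly and those that come through y:
  without y':      x/2
  multiplying y':  -y/32

so (x/2) + (-y/32)·y' = 0, and therefore
  dy/dx = -(x/2)/(-y/32) = 16x/y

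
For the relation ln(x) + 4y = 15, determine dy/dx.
Differentiate the relation implicitly: treat y = y(x) and apply the chain rule, so every y-derivative picks up a y' = dy/dx factor.

With everything moved to the left-hand side, differentiate term by term:
  d/dx[4y] = 4·y'
  d/dx[ln(x)] = 1/x
  d/dx[-15] = 0

Separating the contributions that come from x directly and those that come through y:
  without y':      1/x
  multiplying y':  4

so (1/x) + (4)·y' = 0, and therefore
  dy/dx = -(1/x)/(4) = -1/(4x)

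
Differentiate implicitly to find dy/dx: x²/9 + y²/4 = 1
Take d/dx of both sides. Since y is implicitly a function of x, the chain rule attaches a y' = dy/dx factor whenever we differentiate through y.

Set F(x, y) = (left side) − (right side), so the curve is F = 0. Differentiating each term of F:
  d/dx[x^2/9] = 2x/9
  d/dx[y^2/4] = y·y'/2
  d/dx[-1] = 0

Collecting, the y'-free part is the partial derivative in x and the y' coefficient is the partial derivative in y:
  ∂F/∂x = 2x/9
  ∂F/∂y = y/2

so d/dx[F(x, y(x))] = ∂F/∂x + (∂F/∂y)·y' = 0. Rearranging,
  dy/dx = -(∂F/∂x)/(∂F/∂y) = -(2x/9)/(y/2) = -4x/(9y)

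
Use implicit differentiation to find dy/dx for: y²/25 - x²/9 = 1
Differentiate the relation implicitly: treat y = y(x) and apply the chain rule, so every y-derivative picks up a y' = dy/dx factor.

With everything moved to the left-hand side, differentiate term by term:
  d/dx[-x^2/9] = -2x/9
  d/dx[y^2/25] = 2y·y'/25
  d/dx[-1] = 0

Separating the contributions that come from x directly and those that come through y:
  without y':      -2x/9
  multiplying y':  2y/25

so (-2x/9) + (2y/25)·y' = 0, and therefore
  dy/dx = -(-2x/9)/(2y/25) = 25x/(9y)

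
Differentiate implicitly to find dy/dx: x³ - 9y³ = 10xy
Take d/dx of both sides. Since y is implicitly a function of x, the chain rule attaches a y' = dy/dx factor whenever we differentiate through y.

Set F(x, y) = (left side) − (right side), so the curve is F = 0. Differentiating each term of F:
  d/dx[x^3] = 3x^2
  d/dx[-10xy] = -10x·y' - 10y
  d/dx[-9y^3] = -27y^2·y'

Collecting, the y'-free part is the partial derivative in x and the y' coefficient is the partial derivative in y:
  ∂F/∂x = 3x^2 - 10y
  ∂F/∂y = -10x - 27y^2

so d/dx[F(x, y(x))] = ∂F/∂x + (∂F/∂y)·y' = 0. Rearranging,
  dy/dx = -(∂F/∂x)/(∂F/∂y) = -(3x^2 - 10y)/(-10x - 27y^2) = (3x^2 - 10y)/(10x + 27y^2)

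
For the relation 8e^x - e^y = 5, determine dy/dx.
Differentiate both sides with respect to x, treating y as y(x). By the chain rule, any term containing y contributes a factor of y' = dy/dx when we differentiate it.

Move every term to one side and write the relation as F(x, y) = 0. Term by term,
  d/dx[8e^(x)] = 8e^(x)
  d/dx[-e^(y)] = -y'·e^(y)
  d/dx[-5] = 0

The pieces without y' make up ∂F/∂x and the coefficient of y' is ∂F/∂y:
  ∂F/∂x = 8e^(x),
  ∂F/∂y = -e^(y).

Since d/dx[F] = ∂F/∂x + (∂F/∂y)·y' = 0, solve for y':
  (∂F/∂y)·y' = -∂F/∂x
  dy/dx = -(∂F/∂x)/(∂F/∂y) = -(8e^(x))/(-e^(y)) = 8e^(x - y)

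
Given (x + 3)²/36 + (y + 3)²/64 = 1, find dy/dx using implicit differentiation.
Differentiate both sides with respect to x, treating y as y(x). By the chain rule, any term containing y contributes a factor of y' = dy/dx when we differentiate it.

Move every term to one side and write the relation as F(x, y) = 0. Term by term,
  d/dx[(x + 3)^2/36] = x/18 + 1/6
  d/dx[(y + 3)^2/64] = y'(y + 3)/32
  d/dx[-1] = 0

The pieces without y' make up ∂F/∂x and the coefficient of y' is ∂F/∂y:
  ∂F/∂x = x/18 + 1/6,
  ∂F/∂y = y/32 + 3/32.

Since d/dx[F] = ∂F/∂x + (∂F/∂y)·y' = 0, solve for y':
  (∂F/∂y)·y' = -∂F/∂x
  dy/dx = -(∂F/∂x)/(∂F/∂y) = -(x/18 + 1/6)/(y/32 + 3/32)
        = -((x + 3)/18)/((y + 3)/32) = 16(-x - 3)/(9(y + 3))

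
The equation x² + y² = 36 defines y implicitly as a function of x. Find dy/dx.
Apply d/dx to both sides, remembering that y depends on x. Each occurrence of y therefore brings in a y' = dy/dx via the chain rule.

With F(x, y) equal to the left-hand side minus the right, differentiate F term by term:
  d/dx[x^2] = 2x
  d/dx[y^2] = 2y·y'
  d/dx[-36] = 0
Adding these up, d/dx[F] = 0 becomes
  (2x) + (2y)·y' = 0,
so isolating y',
  dy/dx = -(2x)/(2y) = -x/y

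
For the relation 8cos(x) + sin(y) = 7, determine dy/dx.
Apply d/dx to both sides, remembering that y depends on x. Each occurrence of y therefore brings in a y' = dy/dx via the chain rule.

With F(x, y) equal to the left-hand side minus the right, differentiate F term by term:
  d/dx[sin(y)] = y'·cos(y)
  d/dx[8cos(x)] = -8sin(x)
  d/dx[-7] = 0
Adding these up, d/dx[F] = 0 becomes
  (-8sin(x)) + (cos(y))·y' = 0,
so isolating y',
  dy/dx = -(-8sin(x))/(cos(y)) = 8sin(x)/cos(y)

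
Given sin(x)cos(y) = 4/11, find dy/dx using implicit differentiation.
Apply d/dx to both sides, remembering that y depends on x. Each occurrence of y therefore brings in a y' = dy/dx via the chain rule.

With F(x, y) equal to the left-hand side minus the right, differentiate F term by term:
  d/dx[sin(x)·cos(y)] = -y'·sin(x)·sin(y) + cos(x)·cos(y)
  d/dx[-4/11] = 0
Adding these up, d/dx[F] = 0 becomes
  (cos(x)·cos(y)) + (-sin(x)·sin(y))·y' = 0,
so isolating y',
  dy/dx = -(cos(x)·cos(y))/(-sin(x)·sin(y)) = 1/(tan(x)·tan(y))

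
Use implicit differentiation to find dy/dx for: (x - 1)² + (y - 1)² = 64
Apply d/dx to both sides, remembering that y depends on x. Each occurrence of y therefore brings in a y' = dy/dx via the chain rule.

With F(x, y) equal to the left-hand side minus the right, differentiate F term by term:
  d/dx[(x - 1)^2] = 2x - 2
  d/dx[(y - 1)^2] = 2·y'(y - 1)
  d/dx[-64] = 0
Adding these up, d/dx[F] = 0 becomes
  (2x - 2) + (2y - 2)·y' = 0,
so isolating y',
  dy/dx = -(2x - 2)/(2y - 2) = (1 - x)/(y - 1)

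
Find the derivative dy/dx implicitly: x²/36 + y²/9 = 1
Apply d/dx to both sides, remembering that y depends on x. Each occurrence of y therefore brings in a y' = dy/dx via the chain rule.

With F(x, y) equal to the left-hand side minus the right, differentiate F term by term:
  d/dx[x^2/36] = x/18
  d/dx[y^2/9] = 2y·y'/9
  d/dx[-1] = 0
Adding these up, d/dx[F] = 0 becomes
  (x/18) + (2y/9)·y' = 0,
so isolating y',
  dy/dx = -(x/18)/(2y/9) = -x/(4y)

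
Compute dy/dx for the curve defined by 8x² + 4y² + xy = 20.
Differentiate the relation implicitly: treat y = y(x) and apply the chain rule, so every y-derivative picks up a y' = dy/dx factor.

With everything moved to the left-hand side, differentiate term by term:
  d/dx[8x^2] = 16x
  d/dx[xy] = x·y' + y
  d/dx[4y^2] = 8y·y'
  d/dx[-20] = 0

Separating the contributions that come from x directly and those that come through y:
  without y':      16x + y
  multiplying y':  x + 8y

so (16x + y) + (x + 8y)·y' = 0, and therefore
  dy/dx = -(16x + y)/(x + 8y) = (-16x - y)/(x + 8y)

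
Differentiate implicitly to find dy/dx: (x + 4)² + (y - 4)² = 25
Differentiate the relation implicitly: treat y = y(x) and apply the chain rule, so every y-derivative picks up a y' = dy/dx factor.

With everything moved to the left-hand side, differentiate term by term:
  d/dx[(x + 4)^2] = 2x + 8
  d/dx[(y - 4)^2] = 2·y'(y - 4)
  d/dx[-25] = 0

Separating the contributions that come from x directly and those that come through y:
  without y':      2x + 8
  multiplying y':  2y - 8

so (2x + 8) + (2y - 8)·y' = 0, and therefore
  dy/dx = -(2x + 8)/(2y - 8) = (-x - 4)/(y - 4)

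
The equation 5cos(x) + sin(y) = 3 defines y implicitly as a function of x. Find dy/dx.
Apply d/dx to both sides, remembering that y depends on x. Each occurrence of y therefore brings in a y' = dy/dx via the chain rule.

With F(x, y) equal to the left-hand side minus the right, differentiate F term by term:
  d/dx[sin(y)] = y'·cos(y)
  d/dx[5cos(x)] = -5sin(x)
  d/dx[-3] = 0
Adding these up, d/dx[F] = 0 becomes
  (-5sin(x)) + (cos(y))·y' = 0,
so isolating y',
  dy/dx = -(-5sin(x))/(cos(y)) = 5sin(x)/cos(y)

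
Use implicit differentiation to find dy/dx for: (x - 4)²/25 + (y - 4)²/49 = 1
Apply d/dx to both sides, remembering that y depends on x. Each occurrence of y therefore brings in a y' = dy/dx via the chain rule.

With F(x, y) equal to the left-hand side minus the right, differentiate F term by term:
  d/dx[(x - 4)^2/25] = 2x/25 - 8/25
  d/dx[(y - 4)^2/49] = 2·y'(y - 4)/49
  d/dx[-1] = 0
Adding these up, d/dx[F] = 0 becomes
  (2x/25 - 8/25) + (2y/49 - 8/49)·y' = 0,
so isolating y',
  dy/dx = -(2x/25 - 8/25)/(2y/49 - 8/49)
        = -(2(x - 4)/25)/(2(y - 4)/49) = 49(4 - x)/(25(y - 4))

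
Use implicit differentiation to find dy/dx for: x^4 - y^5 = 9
Apply d/dx to both sides, remembering that y depends on x. Each occurrence of y therefore brings in a y' = dy/dx via the chain rule.

With F(x, y) equal to the left-hand side minus the right, differentiate F term by term:
  d/dx[x^4] = 4x^3
  d/dx[-y^5] = -5y^4·y'
  d/dx[-9] = 0
Adding these up, d/dx[F] = 0 becomes
  (4x^3) + (-5y^4)·y' = 0,
so isolating y',
  dy/dx = -(4x^3)/(-5y^4) = 4x^3/(5y^4)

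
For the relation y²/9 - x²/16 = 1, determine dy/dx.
Take d/dx of both sides. Since y is implicitly a function of x, the chain rule attaches a y' = dy/dx factor whenever we differentiate through y.

Set F(x, y) = (left side) − (right side), so the curve is F = 0. Differentiating each term of F:
  d/dx[-x^2/16] = -x/8
  d/dx[y^2/9] = 2y·y'/9
  d/dx[-1] = 0

Collecting, the y'-free part is the partial derivative in x and the y' coefficient is the partial derivative in y:
  ∂F/∂x = -x/8
  ∂F/∂y = 2y/9

so d/dx[F(x, y(x))] = ∂F/∂x + (∂F/∂y)·y' = 0. Rearranging,
  dy/dx = -(∂F/∂x)/(∂F/∂y) = -(-x/8)/(2y/9) = 9x/(16y)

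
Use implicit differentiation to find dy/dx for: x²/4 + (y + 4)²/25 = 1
Apply d/dx to both sides, remembering that y depends on x. Each occurrence of y therefore brings in a y' = dy/dx via the chain rule.

With F(x, y) equal to the left-hand side minus the right, differentiate F term by term:
  d/dx[x^2/4] = x/2
  d/dx[(y + 4)^2/25] = 2·y'(y + 4)/25
  d/dx[-1] = 0
Adding these up, d/dx[F] = 0 becomes
  (x/2) + (2y/25 + 8/25)·y' = 0,
so isolating y',
  dy/dx = -(x/2)/(2y/25 + 8/25)
        = -(x/2)/(2(y + 4)/25) = -25x/(4y + 16)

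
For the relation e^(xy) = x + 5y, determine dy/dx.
Differentiate both sides with respect to x, treating y as y(x). By the chain rule, any term containing y contributes a factor of y' = dy/dx when we differentiate it.

Move every term to one side and write the relation as F(x, y) = 0. Term by term,
  d/dx[-x] = -1
  d/dx[-5y] = -5·y'
  d/dx[e^(xy)] = (x·y' + y)·e^(xy)

The pieces without y' make up ∂F/∂x and the coefficient of y' is ∂F/∂y:
  ∂F/∂x = y·e^(xy) - 1,
  ∂F/∂y = x·e^(xy) - 5.

Since d/dx[F] = ∂F/∂x + (∂F/∂y)·y' = 0, solve for y':
  (∂F/∂y)·y' = -∂F/∂x
  dy/dx = -(∂F/∂x)/(∂F/∂y) = -(y·e^(xy) - 1)/(x·e^(xy) - 5) = (-y·e^(xy) + 1)/(x·e^(xy) - 5)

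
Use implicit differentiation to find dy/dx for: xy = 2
Take d/dx of both sides. Since y is implicitly a function of x, the chain rule attaches a y' = dy/dx factor whenever we differentiate through y.

Set F(x, y) = (left side) − (right side), so the curve is F = 0. Differentiating each term of F:
  d/dx[xy] = x·y' + y
  d/dx[-2] = 0

Collecting, the y'-free part is the partial derivative in x and the y' coefficient is the partial derivative in y:
  ∂F/∂x = y
  ∂F/∂y = x

so d/dx[F(x, y(x))] = ∂F/∂x + (∂F/∂y)·y' = 0. Rearranging,
  dy/dx = -(∂F/∂x)/(∂F/∂y) = -(y)/(x) = -y/x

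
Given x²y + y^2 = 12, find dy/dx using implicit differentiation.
Differentiate both sides with respect to x, treating y as y(x). By the chain rule, any term containing y contributes a factor of y' = dy/dx when we differentiate it.

Move every term to one side and write the relation as F(x, y) = 0. Term by term,
  d/dx[x^2y] = x^2·y' + 2xy
  d/dx[y^2] = 2y·y'
  d/dx[-12] = 0

The pieces without y' make up ∂F/∂x and the coefficient of y' is ∂F/∂y:
  ∂F/∂x = 2xy,
  ∂F/∂y = x^2 + 2y.

Since d/dx[F] = ∂F/∂x + (∂F/∂y)·y' = 0, solve for y':
  (∂F/∂y)·y' = -∂F/∂x
  dy/dx = -(∂F/∂x)/(∂F/∂y) = -(2xy)/(x^2 + 2y) = -2xy/(x^2 + 2y)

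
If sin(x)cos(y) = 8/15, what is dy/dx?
Take d/dx of both sides. Since y is implicitly a function of x, the chain rule attaches a y' = dy/dx factor whenever we differentiate through y.

Set F(x, y) = (left side) − (right side), so the curve is F = 0. Differentiating each term of F:
  d/dx[sin(x)·cos(y)] = -y'·sin(x)·sin(y) + cos(x)·cos(y)
  d/dx[-8/15] = 0

Collecting, the y'-free part is the partial derivative in x and the y' coefficient is the partial derivative in y:
  ∂F/∂x = cos(x)·cos(y)
  ∂F/∂y = -sin(x)·sin(y)

so d/dx[F(x, y(x))] = ∂F/∂x + (∂F/∂y)·y' = 0. Rearranging,
  dy/dx = -(∂F/∂x)/(∂F/∂y) = -(cos(x)·cos(y))/(-sin(x)·sin(y)) = 1/(tan(x)·tan(y))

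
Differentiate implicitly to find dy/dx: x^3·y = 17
Differentiate the relation implicitly: treat y = y(x) and apply the chain rule, so every y-derivative picks up a y' = dy/dx factor.

With everything moved to the left-hand side, differentiate term by term:
  d/dx[x^3y] = x^3·y' + 3x^2y
  d/dx[-17] = 0

Separating the contributions that come from x directly and those that come through y:
  without y':      3x^2y
  multiplying y':  x^3

so (3x^2y) + (x^3)·y' = 0, and therefore
  dy/dx = -(3x^2y)/(x^3) = -3y/x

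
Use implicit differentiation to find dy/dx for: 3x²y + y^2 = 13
Apply d/dx to both sides, remembering that y depends on x. Each occurrence of y therefore brings in a y' = dy/dx via the chain rule.

With F(x, y) equal to the left-hand side minus the right, differentiate F term by term:
  d/dx[3x^2y] = 3x^2·y' + 6xy
  d/dx[y^2] = 2y·y'
  d/dx[-13] = 0
Adding these up, d/dx[F] = 0 becomes
  (6xy) + (3x^2 + 2y)·y' = 0,
so isolating y',
  dy/dx = -(6xy)/(3x^2 + 2y) = -6xy/(3x^2 + 2y)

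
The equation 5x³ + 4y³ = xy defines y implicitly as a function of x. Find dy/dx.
Differentiate the relation implicitly: treat y = y(x) and apply the chain rule, so every y-derivative picks up a y' = dy/dx factor.

With everything moved to the left-hand side, differentiate term by term:
  d/dx[5x^3] = 15x^2
  d/dx[-xy] = -x·y' - y
  d/dx[4y^3] = 12y^2·y'

Separating the contributions that come from x directly and those that come through y:
  without y':      15x^2 - y
  multiplying y':  -x + 12y^2

so (15x^2 - y) + (-x + 12y^2)·y' = 0, and therefore
  dy/dx = -(15x^2 - y)/(-x + 12y^2) = (15x^2 - y)/(x - 12y^2)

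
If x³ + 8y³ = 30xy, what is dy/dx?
Apply d/dx to both sides, remembering that y depends on x. Each occurrence of y therefore brings in a y' = dy/dx via the chain rule.

With F(x, y) equal to the left-hand side minus the right, differentiate F term by term:
  d/dx[x^3] = 3x^2
  d/dx[-30xy] = -30x·y' - 30y
  d/dx[8y^3] = 24y^2·y'
Adding these up, d/dx[F] = 0 becomes
  (3x^2 - 30y) + (-30x + 24y^2)·y' = 0,
so isolating y',
  dy/dx = -(3x^2 - 30y)/(-30x + 24y^2) = (x^2 - 10y)/(2(5x - 4y^2))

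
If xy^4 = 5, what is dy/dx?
Take d/dx of both sides. Since y is implicitly a function of x, the chain rule attaches a y' = dy/dx factor whenever we differentiate through y.

Set F(x, y) = (left side) − (right side), so the curve is F = 0. Differentiating each term of F:
  d/dx[xy^4] = 4xy^3·y' + y^4
  d/dx[-5] = 0

Collecting, the y'-free part is the partial derivative in x and the y' coefficient is the partial derivative in y:
  ∂F/∂x = y^4
  ∂F/∂y = 4xy^3

so d/dx[F(x, y(x))] = ∂F/∂x + (∂F/∂y)·y' = 0. Rearranging,
  dy/dx = -(∂F/∂x)/(∂F/∂y) = -(y^4)/(4xy^3) = -y/(4x)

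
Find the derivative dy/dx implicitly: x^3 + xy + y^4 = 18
Differentiate the relation implicitly: treat y = y(x) and apply the chain rule, so every y-derivative picks up a y' = dy/dx factor.

With everything moved to the left-hand side, differentiate term by term:
  d/dx[x^3] = 3x^2
  d/dx[xy] = x·y' + y
  d/dx[y^4] = 4y^3·y'
  d/dx[-18] = 0

Separating the contributions that come from x directly and those that come through y:
  without y':      3x^2 + y
  multiplying y':  x + 4y^3

so (3x^2 + y) + (x + 4y^3)·y' = 0, and therefore
  dy/dx = -(3x^2 + y)/(x + 4y^3) = (-3x^2 - y)/(x + 4y^3)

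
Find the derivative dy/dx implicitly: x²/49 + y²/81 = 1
Take d/dx of both sides. Since y is implicitly a function of x, the chain rule attaches a y' = dy/dx factor whenever we differentiate through y.

Set F(x, y) = (left side) − (right side), so the curve is F = 0. Differentiating each term of F:
  d/dx[x^2/49] = 2x/49
  d/dx[y^2/81] = 2y·y'/81
  d/dx[-1] = 0

Collecting, the y'-free part is the partial derivative in x and the y' coefficient is the partial derivative in y:
  ∂F/∂x = 2x/49
  ∂F/∂y = 2y/81

so d/dx[F(x, y(x))] = ∂F/∂x + (∂F/∂y)·y' = 0. Rearranging,
  dy/dx = -(∂F/∂x)/(∂F/∂y) = -(2x/49)/(2y/81) = -81x/(49y)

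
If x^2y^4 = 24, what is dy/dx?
Apply d/dx to both sides, remembering that y depends on x. Each occurrence of y therefore brings in a y' = dy/dx via the chain rule.

With F(x, y) equal to the left-hand side minus the right, differentiate F term by term:
  d/dx[x^2y^4] = 4x^2y^3·y' + 2xy^4
  d/dx[-24] = 0
Adding these up, d/dx[F] = 0 becomes
  (2xy^4) + (4x^2y^3)·y' = 0,
so isolating y',
  dy/dx = -(2xy^4)/(4x^2y^3) = -y/(2x)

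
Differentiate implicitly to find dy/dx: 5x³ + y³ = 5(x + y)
Differentiate the relation implicitly: treat y = y(x) and apply the chain rule, so every y-derivative picks up a y' = dy/dx factor.

With everything moved to the left-hand side, differentiate term by term:
  d/dx[5x^3] = 15x^2
  d/dx[-5x] = -5
  d/dx[y^3] = 3y^2·y'
  d/dx[-5y] = -5·y'

Separating the contributions that come from x directly and those that come through y:
  without y':      15x^2 - 5
  multiplying y':  3y^2 - 5

so (15x^2 - 5) + (3y^2 - 5)·y' = 0, and therefore
  dy/dx = -(15x^2 - 5)/(3y^2 - 5) = 5(1 - 3x^2)/(3y^2 - 5)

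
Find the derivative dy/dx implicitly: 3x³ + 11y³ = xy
Apply d/dx to both sides, remembering that y depends on x. Each occurrence of y therefore brings in a y' = dy/dx via the chain rule.

With F(x, y) equal to the left-hand side minus the right, differentiate F term by term:
  d/dx[3x^3] = 9x^2
  d/dx[-xy] = -x·y' - y
  d/dx[11y^3] = 33y^2·y'
Adding these up, d/dx[F] = 0 becomes
  (9x^2 - y) + (-x + 33y^2)·y' = 0,
so isolating y',
  dy/dx = -(9x^2 - y)/(-x + 33y^2) = (9x^2 - y)/(x - 33y^2)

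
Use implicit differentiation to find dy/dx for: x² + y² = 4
Differentiate the relation implicitly: treat y = y(x) and apply the chain rule, so every y-derivative picks up a y' = dy/dx factor.

With everything moved to the left-hand side, differentiate term by term:
  d/dx[x^2] = 2x
  d/dx[y^2] = 2y·y'
  d/dx[-4] = 0

Separating the contributions that come from x directly and those that come through y:
  without y':      2x
  multiplying y':  2y

so (2x) + (2y)·y' = 0, and therefore
  dy/dx = -(2x)/(2y) = -x/y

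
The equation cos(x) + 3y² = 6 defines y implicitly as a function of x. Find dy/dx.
Differentiate the relation implicitly: treat y = y(x) and apply the chain rule, so every y-derivative picks up a y' = dy/dx factor.

With everything moved to the left-hand side, differentiate term by term:
  d/dx[3y^2] = 6y·y'
  d/dx[cos(x)] = -sin(x)
  d/dx[-6] = 0

Separating the contributions that come from x directly and those that come through y:
  without y':      -sin(x)
  multiplying y':  6y

so (-sin(x)) + (6y)·y' = 0, and therefore
  dy/dx = -(-sin(x))/(6y) = sin(x)/(6y)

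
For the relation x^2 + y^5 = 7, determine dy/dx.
Apply d/dx to both sides, remembering that y depends on x. Each occurrence of y therefore brings in a y' = dy/dx via the chain rule.

With F(x, y) equal to the left-hand side minus the right, differentiate F term by term:
  d/dx[x^2] = 2x
  d/dx[y^5] = 5y^4·y'
  d/dx[-7] = 0
Adding these up, d/dx[F] = 0 becomes
  (2x) + (5y^4)·y' = 0,
so isolating y',
  dy/dx = -(2x)/(5y^4) = -2x/(5y^4)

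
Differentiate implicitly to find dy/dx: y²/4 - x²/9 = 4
Differentiate both sides with respect to x, treating y as y(x). By the chain rule, any term containing y contributes a factor of y' = dy/dx when we differentiate it.

Move every term to one side and write the relation as F(x, y) = 0. Term by term,
  d/dx[-x^2/9] = -2x/9
  d/dx[y^2/4] = y·y'/2
  d/dx[-4] = 0

The pieces without y' make up ∂F/∂x and the coefficient of y' is ∂F/∂y:
  ∂F/∂x = -2x/9,
  ∂F/∂y = y/2.

Since d/dx[F] = ∂F/∂x + (∂F/∂y)·y' = 0, solve for y':
  (∂F/∂y)·y' = -∂F/∂x
  dy/dx = -(∂F/∂x)/(∂F/∂y) = -(-2x/9)/(y/2) = 4x/(9y)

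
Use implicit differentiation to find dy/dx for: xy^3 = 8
Take d/dx of both sides. Since y is implicitly a function of x, the chain rule attaches a y' = dy/dx factor whenever we differentiate through y.

Set F(x, y) = (left side) − (right side), so the curve is F = 0. Differentiating each term of F:
  d/dx[xy^3] = 3xy^2·y' + y^3
  d/dx[-8] = 0

Collecting, the y'-free part is the partial derivative in x and the y' coefficient is the partial derivative in y:
  ∂F/∂x = y^3
  ∂F/∂y = 3xy^2

so d/dx[F(x, y(x))] = ∂F/∂x + (∂F/∂y)·y' = 0. Rearranging,
  dy/dx = -(∂F/∂x)/(∂F/∂y) = -(y^3)/(3xy^2) = -y/(3x)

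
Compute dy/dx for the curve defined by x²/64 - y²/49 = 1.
Take d/dx of both sides. Since y is implicitly a function of x, the chain rule attaches a y' = dy/dx factor whenever we differentiate through y.

Set F(x, y) = (left side) − (right side), so the curve is F = 0. Differentiating each term of F:
  d/dx[x^2/64] = x/32
  d/dx[-y^2/49] = -2y·y'/49
  d/dx[-1] = 0

Collecting, the y'-free part is the partial derivative in x and the y' coefficient is the partial derivative in y:
  ∂F/∂x = x/32
  ∂F/∂y = -2y/49

so d/dx[F(x, y(x))] = ∂F/∂x + (∂F/∂y)·y' = 0. Rearranging,
  dy/dx = -(∂F/∂x)/(∂F/∂y) = -(x/32)/(-2y/49) = 49x/(64y)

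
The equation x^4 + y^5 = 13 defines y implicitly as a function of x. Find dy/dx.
Apply d/dx to both sides, remembering that y depends on x. Each occurrence of y therefore brings in a y' = dy/dx via the chain rule.

With F(x, y) equal to the left-hand side minus the right, differentiate F term by term:
  d/dx[x^4] = 4x^3
  d/dx[y^5] = 5y^4·y'
  d/dx[-13] = 0
Adding these up, d/dx[F] = 0 becomes
  (4x^3) + (5y^4)·y' = 0,
so isolating y',
  dy/dx = -(4x^3)/(5y^4) = -4x^3/(5y^4)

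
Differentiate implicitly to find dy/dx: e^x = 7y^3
Apply d/dx to both sides, remembering that y depends on x. Each occurrence of y therefore brings in a y' = dy/dx via the chain rule.

With F(x, y) equal to the left-hand side minus the right, differentiate F term by term:
  d/dx[-7y^3] = -21y^2·y'
  d/dx[e^(x)] = e^(x)
Adding these up, d/dx[F] = 0 becomes
  (e^(x)) + (-21y^2)·y' = 0,
so isolating y',
  dy/dx = -(e^(x))/(-21y^2) = e^(x)/(21y^2)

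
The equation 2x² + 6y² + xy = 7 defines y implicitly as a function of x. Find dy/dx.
Apply d/dx to both sides, remembering that y depends on x. Each occurrence of y therefore brings in a y' = dy/dx via the chain rule.

With F(x, y) equal to the left-hand side minus the right, differentiate F term by term:
  d/dx[2x^2] = 4x
  d/dx[xy] = x·y' + y
  d/dx[6y^2] = 12y·y'
  d/dx[-7] = 0
Adding these up, d/dx[F] = 0 becomes
  (4x + y) + (x + 12y)·y' = 0,
so isolating y',
  dy/dx = -(4x + y)/(x + 12y) = (-4x - y)/(x + 12y)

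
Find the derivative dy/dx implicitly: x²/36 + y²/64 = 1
Differentiate the relation implicitly: treat y = y(x) and apply the chain rule, so every y-derivative picks up a y' = dy/dx factor.

With everything moved to the left-hand side, differentiate term by term:
  d/dx[x^2/36] = x/18
  d/dx[y^2/64] = y·y'/32
  d/dx[-1] = 0

Separating the contributions that come from x directly and those that come through y:
  without y':      x/18
  multiplying y':  y/32

so (x/18) + (y/32)·y' = 0, and therefore
  dy/dx = -(x/18)/(y/32) = -16x/(9y)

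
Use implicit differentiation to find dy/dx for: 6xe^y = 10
Differentiate the relation implicitly: treat y = y(x) and apply the chain rule, so every y-derivative picks up a y' = dy/dx factor.

With everything moved to the left-hand side, differentiate term by term:
  d/dx[6x·e^(y)] = 6x·y'·e^(y) + 6e^(y)
  d/dx[-10] = 0

Separating the contributions that come from x directly and those that come through y:
  without y':      6e^(y)
  multiplying y':  6x·e^(y)

so (6e^(y)) + (6x·e^(y))·y' = 0, and therefore
  dy/dx = -(6e^(y))/(6x·e^(y)) = -1/x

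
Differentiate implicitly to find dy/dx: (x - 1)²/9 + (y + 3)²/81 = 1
Apply d/dx to both sides, remembering that y depends on x. Each occurrence of y therefore brings in a y' = dy/dx via the chain rule.

With F(x, y) equal to the left-hand side minus the right, differentiate F term by term:
  d/dx[(x - 1)^2/9] = 2x/9 - 2/9
  d/dx[(y + 3)^2/81] = 2·y'(y + 3)/81
  d/dx[-1] = 0
Adding these up, d/dx[F] = 0 becomes
  (2x/9 - 2/9) + (2y/81 + 2/27)·y' = 0,
so isolating y',
  dy/dx = -(2x/9 - 2/9)/(2y/81 + 2/27)
        = -(2(x - 1)/9)/(2(y + 3)/81) = 9(1 - x)/(y + 3)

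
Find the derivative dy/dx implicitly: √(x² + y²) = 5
Differentiate both sides with respect to x, treating y as y(x). By the chain rule, any term containing y contributes a factor of y' = dy/dx when we differentiate it.

Move every term to one side and write the relation as F(x, y) = 0. Term by term,
  d/dx[√(x^2 + y^2)] = (x + y·y')/√(x^2 + y^2)
  d/dx[-5] = 0

The pieces without y' make up ∂F/∂x and the coefficient of y' is ∂F/∂y:
  ∂F/∂x = x/√(x^2 + y^2),
  ∂F/∂y = y/√(x^2 + y^2).

Since d/dx[F] = ∂F/∂x + (∂F/∂y)·y' = 0, solve for y':
  (∂F/∂y)·y' = -∂F/∂x
  dy/dx = -(∂F/∂x)/(∂F/∂y) = -(x/√(x^2 + y^2))/(y/√(x^2 + y^2)) = -x/y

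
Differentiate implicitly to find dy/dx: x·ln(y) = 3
Apply d/dx to both sides, remembering that y depends on x. Each occurrence of y therefore brings in a y' = dy/dx via the chain rule.

With F(x, y) equal to the left-hand side minus the right, differentiate F term by term:
  d/dx[x·ln(y)] = x·y'/y + ln(y)
  d/dx[-3] = 0
Adding these up, d/dx[F] = 0 becomes
  (ln(y)) + (x/y)·y' = 0,
so isolating y',
  dy/dx = -(ln(y))/(x/y) = -y·ln(y)/x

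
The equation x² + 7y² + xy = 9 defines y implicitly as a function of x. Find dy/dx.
Take d/dx of both sides. Since y is implicitly a function of x, the chain rule attaches a y' = dy/dx factor whenever we differentiate through y.

Set F(x, y) = (left side) − (right side), so the curve is F = 0. Differentiating each term of F:
  d/dx[x^2] = 2x
  d/dx[xy] = x·y' + y
  d/dx[7y^2] = 14y·y'
  d/dx[-9] = 0

Collecting, the y'-free part is the partial derivative in x and the y' coefficient is the partial derivative in y:
  ∂F/∂x = 2x + y
  ∂F/∂y = x + 14y

so d/dx[F(x, y(x))] = ∂F/∂x + (∂F/∂y)·y' = 0. Rearranging,
  dy/dx = -(∂F/∂x)/(∂F/∂y) = -(2x + y)/(x + 14y) = (-2x - y)/(x + 14y)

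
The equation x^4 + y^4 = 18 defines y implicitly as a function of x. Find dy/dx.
Differentiate the relation implicitly: treat y = y(x) and apply the chain rule, so every y-derivative picks up a y' = dy/dx factor.

With everything moved to the left-hand side, differentiate term by term:
  d/dx[x^4] = 4x^3
  d/dx[y^4] = 4y^3·y'
  d/dx[-18] = 0

Separating the contributions that come from x directly and those that come through y:
  without y':      4x^3
  multiplying y':  4y^3

so (4x^3) + (4y^3)·y' = 0, and therefore
  dy/dx = -(4x^3)/(4y^3) = -x^3/y^3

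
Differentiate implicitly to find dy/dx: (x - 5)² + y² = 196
Apply d/dx to both sides, remembering that y depends on x. Each occurrence of y therefore brings in a y' = dy/dx via the chain rule.

With F(x, y) equal to the left-hand side minus the right, differentiate F term by term:
  d/dx[y^2] = 2y·y'
  d/dx[(x - 5)^2] = 2x - 10
  d/dx[-196] = 0
Adding these up, d/dx[F] = 0 becomes
  (2x - 10) + (2y)·y' = 0,
so isolating y',
  dy/dx = -(2x - 10)/(2y) = (5 - x)/y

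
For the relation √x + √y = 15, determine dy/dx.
Take d/dx of both sides. Since y is implicitly a function of x, the chain rule attaches a y' = dy/dx factor whenever we differentiate through y.

Set F(x, y) = (left side) − (right side), so the curve is F = 0. Differentiating each term of F:
  d/dx[√(x)] = 1/(2√(x))
  d/dx[√(y)] = y'/(2√(y))
  d/dx[-15] = 0

Collecting, the y'-free part is the partial derivative in x and the y' coefficient is the partial derivative in y:
  ∂F/∂x = 1/(2√(x))
  ∂F/∂y = 1/(2√(y))

so d/dx[F(x, y(x))] = ∂F/∂x + (∂F/∂y)·y' = 0. Rearranging,
  dy/dx = -(∂F/∂x)/(∂F/∂y) = -(1/(2√(x)))/(1/(2√(y))) = -√(y)/√(x)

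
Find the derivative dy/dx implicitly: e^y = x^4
Differentiate both sides with respect to x, treating y as y(x). By the chain rule, any term containing y contributes a factor of y' = dy/dx when we differentiate it.

Move every term to one side and write the relation as F(x, y) = 0. Term by term,
  d/dx[-x^4] = -4x^3
  d/dx[e^(y)] = y'·e^(y)

The pieces without y' make up ∂F/∂x and the coefficient of y' is ∂F/∂y:
  ∂F/∂x = -4x^3,
  ∂F/∂y = e^(y).

Since d/dx[F] = ∂F/∂x + (∂F/∂y)·y' = 0, solve for y':
  (∂F/∂y)·y' = -∂F/∂x
  dy/dx = -(∂F/∂x)/(∂F/∂y) = -(-4x^3)/(e^(y)) = 4x^3e^(-y)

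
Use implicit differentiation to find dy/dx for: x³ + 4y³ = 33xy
Differentiate both sides with respect to x, treating y as y(x). By the chain rule, any term containing y contributes a factor of y' = dy/dx when we differentiate it.

Move every term to one side and write the relation as F(x, y) = 0. Term by term,
  d/dx[x^3] = 3x^2
  d/dx[-33xy] = -33x·y' - 33y
  d/dx[4y^3] = 12y^2·y'

The pieces without y' make up ∂F/∂x and the coefficient of y' is ∂F/∂y:
  ∂F/∂x = 3x^2 - 33y,
  ∂F/∂y = -33x + 12y^2.

Since d/dx[F] = ∂F/∂x + (∂F/∂y)·y' = 0, solve for y':
  (∂F/∂y)·y' = -∂F/∂x
  dy/dx = -(∂F/∂x)/(∂F/∂y) = -(3x^2 - 33y)/(-33x + 12y^2) = (x^2 - 11y)/(11x - 4y^2)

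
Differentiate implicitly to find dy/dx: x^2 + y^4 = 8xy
Apply d/dx to both sides, remembering that y depends on x. Each occurrence of y therefore brings in a y' = dy/dx via the chain rule.

With F(x, y) equal to the left-hand side minus the right, differentiate F term by term:
  d/dx[x^2] = 2x
  d/dx[-8xy] = -8x·y' - 8y
  d/dx[y^4] = 4y^3·y'
Adding these up, d/dx[F] = 0 becomes
  (2x - 8y) + (-8x + 4y^3)·y' = 0,
so isolating y',
  dy/dx = -(2x - 8y)/(-8x + 4y^3) = (x - 4y)/(2(2x - y^3))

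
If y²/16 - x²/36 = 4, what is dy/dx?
Differentiate both sides with respect to x, treating y as y(x). By the chain rule, any term containing y contributes a factor of y' = dy/dx when we differentiate it.

Move every term to one side and write the relation as F(x, y) = 0. Term by term,
  d/dx[-x^2/36] = -x/18
  d/dx[y^2/16] = y·y'/8
  d/dx[-4] = 0

The pieces without y' make up ∂F/∂x and the coefficient of y' is ∂F/∂y:
  ∂F/∂x = -x/18,
  ∂F/∂y = y/8.

Since d/dx[F] = ∂F/∂x + (∂F/∂y)·y' = 0, solve for y':
  (∂F/∂y)·y' = -∂F/∂x
  dy/dx = -(∂F/∂x)/(∂F/∂y) = -(-x/18)/(y/8) = 4x/(9y)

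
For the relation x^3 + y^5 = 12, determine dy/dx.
Differentiate the relation implicitly: treat y = y(x) and apply the chain rule, so every y-derivative picks up a y' = dy/dx factor.

With everything moved to the left-hand side, differentiate term by term:
  d/dx[x^3] = 3x^2
  d/dx[y^5] = 5y^4·y'
  d/dx[-12] = 0

Separating the contributions that come from x directly and those that come through y:
  without y':      3x^2
  multiplying y':  5y^4

so (3x^2) + (5y^4)·y' = 0, and therefore
  dy/dx = -(3x^2)/(5y^4) = -3x^2/(5y^4)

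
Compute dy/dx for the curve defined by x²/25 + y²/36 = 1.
Differentiate both sides with respect to x, treating y as y(x). By the chain rule, any term containing y contributes a factor of y' = dy/dx when we differentiate it.

Move every term to one side and write the relation as F(x, y) = 0. Term by term,
  d/dx[x^2/25] = 2x/25
  d/dx[y^2/36] = y·y'/18
  d/dx[-1] = 0

The pieces without y' make up ∂F/∂x and the coefficient of y' is ∂F/∂y:
  ∂F/∂x = 2x/25,
  ∂F/∂y = y/18.

Since d/dx[F] = ∂F/∂x + (∂F/∂y)·y' = 0, solve for y':
  (∂F/∂y)·y' = -∂F/∂x
  dy/dx = -(∂F/∂x)/(∂F/∂y) = -(2x/25)/(y/18) = -36x/(25y)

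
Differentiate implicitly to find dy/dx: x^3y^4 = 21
Take d/dx of both sides. Since y is implicitly a function of x, the chain rule attaches a y' = dy/dx factor whenever we differentiate through y.

Set F(x, y) = (left side) − (right side), so the curve is F = 0. Differentiating each term of F:
  d/dx[x^3y^4] = 4x^3y^3·y' + 3x^2y^4
  d/dx[-21] = 0

Collecting, the y'-free part is the partial derivative in x and the y' coefficient is the partial derivative in y:
  ∂F/∂x = 3x^2y^4
  ∂F/∂y = 4x^3y^3

so d/dx[F(x, y(x))] = ∂F/∂x + (∂F/∂y)·y' = 0. Rearranging,
  dy/dx = -(∂F/∂x)/(∂F/∂y) = -(3x^2y^4)/(4x^3y^3) = -3y/(4x)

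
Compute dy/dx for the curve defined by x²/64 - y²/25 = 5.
Differentiate the relation implicitly: treat y = y(x) and apply the chain rule, so every y-derivative picks up a y' = dy/dx factor.

With everything moved to the left-hand side, differentiate term by term:
  d/dx[x^2/64] = x/32
  d/dx[-y^2/25] = -2y·y'/25
  d/dx[-5] = 0

Separating the contributions that come from x directly and those that come through y:
  without y':      x/32
  multiplying y':  -2y/25

so (x/32) + (-2y/25)·y' = 0, and therefore
  dy/dx = -(x/32)/(-2y/25) = 25x/(64y)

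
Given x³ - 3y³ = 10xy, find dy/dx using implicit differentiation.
Apply d/dx to both sides, remembering that y depends on x. Each occurrence of y therefore brings in a y' = dy/dx via the chain rule.

With F(x, y) equal to the left-hand side minus the right, differentiate F term by term:
  d/dx[x^3] = 3x^2
  d/dx[-10xy] = -10x·y' - 10y
  d/dx[-3y^3] = -9y^2·y'
Adding these up, d/dx[F] = 0 becomes
  (3x^2 - 10y) + (-10x - 9y^2)·y' = 0,
so isolating y',
  dy/dx = -(3x^2 - 10y)/(-10x - 9y^2) = (3x^2 - 10y)/(10x + 9y^2)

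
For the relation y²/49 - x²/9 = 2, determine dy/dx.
Take d/dx of both sides. Since y is implicitly a function of x, the chain rule attaches a y' = dy/dx factor whenever we differentiate through y.

Set F(x, y) = (left side) − (right side), so the curve is F = 0. Differentiating each term of F:
  d/dx[-x^2/9] = -2x/9
  d/dx[y^2/49] = 2y·y'/49
  d/dx[-2] = 0

Collecting, the y'-free part is the partial derivative in x and the y' coefficient is the partial derivative in y:
  ∂F/∂x = -2x/9
  ∂F/∂y = 2y/49

so d/dx[F(x, y(x))] = ∂F/∂x + (∂F/∂y)·y' = 0. Rearranging,
  dy/dx = -(∂F/∂x)/(∂F/∂y) = -(-2x/9)/(2y/49) = 49x/(9y)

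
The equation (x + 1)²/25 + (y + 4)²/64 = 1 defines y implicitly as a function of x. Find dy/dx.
Take d/dx of both sides. Since y is implicitly a function of x, the chain rule attaches a y' = dy/dx factor whenever we differentiate through y.

Set F(x, y) = (left side) − (right side), so the curve is F = 0. Differentiating each term of F:
  d/dx[(x + 1)^2/25] = 2x/25 + 2/25
  d/dx[(y + 4)^2/64] = y'(y + 4)/32
  d/dx[-1] = 0

Collecting, the y'-free part is the partial derivative in x and the y' coefficient is the partial derivative in y:
  ∂F/∂x = 2x/25 + 2/25
  ∂F/∂y = y/32 + 1/8

so d/dx[F(x, y(x))] = ∂F/∂x + (∂F/∂y)·y' = 0. Rearranging,
  dy/dx = -(∂F/∂x)/(∂F/∂y) = -(2x/25 + 2/25)/(y/32 + 1/8)
        = -(2(x + 1)/25)/((y + 4)/32) = 64(-x - 1)/(25(y + 4))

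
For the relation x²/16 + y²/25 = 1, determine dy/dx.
Apply d/dx to both sides, remembering that y depends on x. Each occurrence of y therefore brings in a y' = dy/dx via the chain rule.

With F(x, y) equal to the left-hand side minus the right, differentiate F term by term:
  d/dx[x^2/16] = x/8
  d/dx[y^2/25] = 2y·y'/25
  d/dx[-1] = 0
Adding these up, d/dx[F] = 0 becomes
  (x/8) + (2y/25)·y' = 0,
so isolating y',
  dy/dx = -(x/8)/(2y/25) = -25x/(16y)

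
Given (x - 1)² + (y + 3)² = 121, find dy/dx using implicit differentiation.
Differentiate both sides with respect to x, treating y as y(x). By the chain rule, any term containing y contributes a factor of y' = dy/dx when we differentiate it.

Move every term to one side and write the relation as F(x, y) = 0. Term by term,
  d/dx[(x - 1)^2] = 2x - 2
  d/dx[(y + 3)^2] = 2·y'(y + 3)
  d/dx[-121] = 0

The pieces without y' make up ∂F/∂x and the coefficient of y' is ∂F/∂y:
  ∂F/∂x = 2x - 2,
  ∂F/∂y = 2y + 6.

Since d/dx[F] = ∂F/∂x + (∂F/∂y)·y' = 0, solve for y':
  (∂F/∂y)·y' = -∂F/∂x
  dy/dx = -(∂F/∂x)/(∂F/∂y) = -(2x - 2)/(2y + 6) = (1 - x)/(y + 3)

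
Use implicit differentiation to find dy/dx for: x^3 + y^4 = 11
Take d/dx of both sides. Since y is implicitly a function of x, the chain rule attaches a y' = dy/dx factor whenever we differentiate through y.

Set F(x, y) = (left side) − (right side), so the curve is F = 0. Differentiating each term of F:
  d/dx[x^3] = 3x^2
  d/dx[y^4] = 4y^3·y'
  d/dx[-11] = 0

Collecting, the y'-free part is the partial derivative in x and the y' coefficient is the partial derivative in y:
  ∂F/∂x = 3x^2
  ∂F/∂y = 4y^3

so d/dx[F(x, y(x))] = ∂F/∂x + (∂F/∂y)·y' = 0. Rearranging,
  dy/dx = -(∂F/∂x)/(∂F/∂y) = -(3x^2)/(4y^3) = -3x^2/(4y^3)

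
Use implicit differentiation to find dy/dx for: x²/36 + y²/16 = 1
Differentiate the relation implicitly: treat y = y(x) and apply the chain rule, so every y-derivative picks up a y' = dy/dx factor.

With everything moved to the left-hand side, differentiate term by term:
  d/dx[x^2/36] = x/18
  d/dx[y^2/16] = y·y'/8
  d/dx[-1] = 0

Separating the contributions that come from x directly and those that come through y:
  without y':      x/18
  multiplying y':  y/8

so (x/18) + (y/8)·y' = 0, and therefore
  dy/dx = -(x/18)/(y/8) = -4x/(9y)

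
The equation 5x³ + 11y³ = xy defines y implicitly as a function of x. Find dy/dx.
Take d/dx of both sides. Since y is implicitly a function of x, the chain rule attaches a y' = dy/dx factor whenever we differentiate through y.

Set F(x, y) = (left side) − (right side), so the curve is F = 0. Differentiating each term of F:
  d/dx[5x^3] = 15x^2
  d/dx[-xy] = -x·y' - y
  d/dx[11y^3] = 33y^2·y'

Collecting, the y'-free part is the partial derivative in x and the y' coefficient is the partial derivative in y:
  ∂F/∂x = 15x^2 - y
  ∂F/∂y = -x + 33y^2

so d/dx[F(x, y(x))] = ∂F/∂x + (∂F/∂y)·y' = 0. Rearranging,
  dy/dx = -(∂F/∂x)/(∂F/∂y) = -(15x^2 - y)/(-x + 33y^2) = (15x^2 - y)/(x - 33y^2)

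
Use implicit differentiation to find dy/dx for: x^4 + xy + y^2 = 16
Differentiate the relation implicitly: treat y = y(x) and apply the chain rule, so every y-derivative picks up a y' = dy/dx factor.

With everything moved to the left-hand side, differentiate term by term:
  d/dx[x^4] = 4x^3
  d/dx[xy] = x·y' + y
  d/dx[y^2] = 2y·y'
  d/dx[-16] = 0

Separating the contributions that come from x directly and those that come through y:
  without y':      4x^3 + y
  multiplying y':  x + 2y

so (4x^3 + y) + (x + 2y)·y' = 0, and therefore
  dy/dx = -(4x^3 + y)/(x + 2y) = (-4x^3 - y)/(x + 2y)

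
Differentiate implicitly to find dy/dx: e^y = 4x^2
Take d/dx of both sides. Since y is implicitly a function of x, the chain rule attaches a y' = dy/dx factor whenever we differentiate through y.

Set F(x, y) = (left side) − (right side), so the curve is F = 0. Differentiating each term of F:
  d/dx[-4x^2] = -8x
  d/dx[e^(y)] = y'·e^(y)

Collecting, the y'-free part is the partial derivative in x and the y' coefficient is the partial derivative in y:
  ∂F/∂x = -8x
  ∂F/∂y = e^(y)

so d/dx[F(x, y(x))] = ∂F/∂x + (∂F/∂y)·y' = 0. Rearranging,
  dy/dx = -(∂F/∂x)/(∂F/∂y) = -(-8x)/(e^(y)) = 8x·e^(-y)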